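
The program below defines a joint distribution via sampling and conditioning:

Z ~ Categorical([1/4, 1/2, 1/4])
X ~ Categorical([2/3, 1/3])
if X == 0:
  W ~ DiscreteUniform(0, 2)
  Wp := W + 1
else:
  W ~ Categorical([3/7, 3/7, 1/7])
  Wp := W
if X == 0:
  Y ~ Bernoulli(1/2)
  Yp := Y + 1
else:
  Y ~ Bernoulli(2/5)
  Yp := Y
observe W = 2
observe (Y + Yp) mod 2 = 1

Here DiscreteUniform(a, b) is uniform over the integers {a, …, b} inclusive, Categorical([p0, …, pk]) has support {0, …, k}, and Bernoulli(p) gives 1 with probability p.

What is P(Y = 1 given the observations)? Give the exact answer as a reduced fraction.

Enumerate traces; 6 have nonzero weight after conditioning:
  (Z=0, X=0, W=2, Y=0) weight 1/36
  (Z=0, X=0, W=2, Y=1) weight 1/36
  (Z=1, X=0, W=2, Y=0) weight 1/18
  (Z=1, X=0, W=2, Y=1) weight 1/18
  (Z=2, X=0, W=2, Y=0) weight 1/36
  (Z=2, X=0, W=2, Y=1) weight 1/36
Group by Y:
  weight(Y=0) = 1/9
  weight(Y=1) = 1/9
Total weight = 1/9 + 1/9 = 2/9
P(Y=0 | obs) = 1/9 / 2/9 = 1/2
P(Y=1 | obs) = 1/9 / 2/9 = 1/2

P(Y = 1 | obs) = 1/2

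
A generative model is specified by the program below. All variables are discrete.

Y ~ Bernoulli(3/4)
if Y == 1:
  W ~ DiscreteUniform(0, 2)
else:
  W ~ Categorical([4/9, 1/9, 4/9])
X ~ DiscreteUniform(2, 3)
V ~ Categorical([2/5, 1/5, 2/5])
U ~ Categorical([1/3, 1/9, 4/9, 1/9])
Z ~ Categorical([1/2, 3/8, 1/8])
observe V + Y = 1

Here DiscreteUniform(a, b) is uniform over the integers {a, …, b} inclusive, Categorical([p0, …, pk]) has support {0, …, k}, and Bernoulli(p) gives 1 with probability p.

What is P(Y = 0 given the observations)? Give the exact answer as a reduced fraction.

P(Y = 0 | obs) = 1/7

Enumerate traces; 144 have nonzero weight after conditioning:
  (Y=0, W=0, X=2, V=1, U=0, Z=0) weight 1/540
  (Y=0, W=0, X=2, V=1, U=0, Z=1) weight 1/720
  (Y=0, W=0, X=2, V=1, U=0, Z=2) weight 1/2160
  (Y=0, W=0, X=2, V=1, U=1, Z=0) weight 1/1620
  (Y=0, W=0, X=2, V=1, U=1, Z=1) weight 1/2160
  (Y=0, W=0, X=2, V=1, U=1, Z=2) weight 1/6480
  (Y=0, W=0, X=2, V=1, U=2, Z=0) weight 1/405
  (Y=0, W=0, X=2, V=1, U=2, Z=1) weight 1/540
  (Y=1, W=0, X=2, V=0, U=0, Z=0) weight 1/120
  … 135 more
Group by Y:
  weight(Y=0) = 1/20
  weight(Y=1) = 3/10
Total weight = 1/20 + 3/10 = 7/20
P(Y=0 | obs) = 1/20 / 7/20 = 1/7
P(Y=1 | obs) = 3/10 / 7/20 = 6/7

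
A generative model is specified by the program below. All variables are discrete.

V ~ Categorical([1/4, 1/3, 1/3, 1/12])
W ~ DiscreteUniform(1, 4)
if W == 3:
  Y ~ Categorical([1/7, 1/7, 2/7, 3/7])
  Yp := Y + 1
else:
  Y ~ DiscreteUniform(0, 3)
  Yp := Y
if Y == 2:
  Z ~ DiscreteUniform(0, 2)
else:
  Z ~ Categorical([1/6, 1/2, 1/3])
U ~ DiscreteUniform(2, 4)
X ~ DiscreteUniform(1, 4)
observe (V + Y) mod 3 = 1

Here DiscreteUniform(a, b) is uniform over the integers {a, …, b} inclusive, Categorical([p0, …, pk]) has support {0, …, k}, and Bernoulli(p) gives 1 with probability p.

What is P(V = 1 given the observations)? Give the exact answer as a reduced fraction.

P(V = 1 | obs) = 29/56

Enumerate traces; 720 have nonzero weight after conditioning:
  (V=0, W=1, Y=1, Z=0, U=2, X=1) weight 1/4608
  (V=0, W=1, Y=1, Z=0, U=2, X=2) weight 1/4608
  (V=0, W=1, Y=1, Z=0, U=2, X=3) weight 1/4608
  (V=0, W=1, Y=1, Z=0, U=2, X=4) weight 1/4608
  (V=0, W=1, Y=1, Z=0, U=3, X=1) weight 1/4608
  (V=0, W=1, Y=1, Z=0, U=3, X=2) weight 1/4608
  (V=0, W=1, Y=1, Z=0, U=3, X=3) weight 1/4608
  (V=0, W=1, Y=1, Z=0, U=3, X=4) weight 1/4608
  (V=1, W=1, Y=0, Z=0, U=2, X=1) weight 1/3456
  (V=2, W=1, Y=2, Z=0, U=2, X=1) weight 1/1728
  … 710 more
Group by V:
  weight(V=0) = 25/448
  weight(V=1) = 29/168
  weight(V=2) = 29/336
  weight(V=3) = 25/1344
Total weight = 25/448 + 29/168 + 29/336 + 25/1344 = 1/3
P(V=0 | obs) = 25/448 / 1/3 = 75/448
P(V=1 | obs) = 29/168 / 1/3 = 29/56
P(V=2 | obs) = 29/336 / 1/3 = 29/112
P(V=3 | obs) = 25/1344 / 1/3 = 25/448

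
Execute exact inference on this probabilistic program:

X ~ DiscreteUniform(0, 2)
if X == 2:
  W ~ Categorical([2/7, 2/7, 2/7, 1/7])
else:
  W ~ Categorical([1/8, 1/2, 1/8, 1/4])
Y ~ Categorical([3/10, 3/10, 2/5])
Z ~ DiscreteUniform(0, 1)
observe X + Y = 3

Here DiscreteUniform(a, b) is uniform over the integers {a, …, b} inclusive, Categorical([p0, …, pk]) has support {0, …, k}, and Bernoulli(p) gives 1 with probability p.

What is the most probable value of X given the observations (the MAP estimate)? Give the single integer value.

argmax_v P(X = v | obs) = 1

Enumerate traces; 16 have nonzero weight after conditioning:
  (X=1, W=0, Y=2, Z=0) weight 1/120
  (X=1, W=0, Y=2, Z=1) weight 1/120
  (X=1, W=1, Y=2, Z=0) weight 1/30
  (X=1, W=1, Y=2, Z=1) weight 1/30
  (X=1, W=2, Y=2, Z=0) weight 1/120
  (X=1, W=2, Y=2, Z=1) weight 1/120
  (X=1, W=3, Y=2, Z=0) weight 1/60
  (X=1, W=3, Y=2, Z=1) weight 1/60
  (X=2, W=0, Y=1, Z=0) weight 1/70
  … 7 more
Group by X:
  weight(X=1) = 2/15
  weight(X=2) = 1/10
Total weight = 2/15 + 1/10 = 7/30
P(X=1 | obs) = 2/15 / 7/30 = 4/7
P(X=2 | obs) = 1/10 / 7/30 = 3/7
argmax = 1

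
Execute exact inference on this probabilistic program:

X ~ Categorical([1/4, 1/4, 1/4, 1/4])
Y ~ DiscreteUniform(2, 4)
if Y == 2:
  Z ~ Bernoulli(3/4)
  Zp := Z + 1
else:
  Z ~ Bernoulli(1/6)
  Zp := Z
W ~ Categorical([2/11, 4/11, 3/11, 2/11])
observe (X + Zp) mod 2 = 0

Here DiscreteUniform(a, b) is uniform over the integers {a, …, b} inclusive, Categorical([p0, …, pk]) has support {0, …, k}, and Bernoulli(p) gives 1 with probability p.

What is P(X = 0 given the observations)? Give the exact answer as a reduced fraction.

P(X = 0 | obs) = 29/72

Enumerate traces; 48 have nonzero weight after conditioning:
  (X=0, Y=2, Z=1, W=0) weight 1/88
  (X=0, Y=2, Z=1, W=1) weight 1/44
  (X=0, Y=2, Z=1, W=2) weight 3/176
  (X=0, Y=2, Z=1, W=3) weight 1/88
  (X=0, Y=3, Z=0, W=0) weight 5/396
  (X=0, Y=3, Z=0, W=1) weight 5/198
  (X=0, Y=3, Z=0, W=2) weight 5/264
  (X=0, Y=3, Z=0, W=3) weight 5/396
  (X=1, Y=2, Z=0, W=0) weight 1/264
  (X=2, Y=2, Z=1, W=0) weight 1/88
  … 38 more
Group by X:
  weight(X=0) = 29/144
  weight(X=1) = 7/144
  weight(X=2) = 29/144
  weight(X=3) = 7/144
Total weight = 29/144 + 7/144 + 29/144 + 7/144 = 1/2
P(X=0 | obs) = 29/144 / 1/2 = 29/72
P(X=1 | obs) = 7/144 / 1/2 = 7/72
P(X=2 | obs) = 29/144 / 1/2 = 29/72
P(X=3 | obs) = 7/144 / 1/2 = 7/72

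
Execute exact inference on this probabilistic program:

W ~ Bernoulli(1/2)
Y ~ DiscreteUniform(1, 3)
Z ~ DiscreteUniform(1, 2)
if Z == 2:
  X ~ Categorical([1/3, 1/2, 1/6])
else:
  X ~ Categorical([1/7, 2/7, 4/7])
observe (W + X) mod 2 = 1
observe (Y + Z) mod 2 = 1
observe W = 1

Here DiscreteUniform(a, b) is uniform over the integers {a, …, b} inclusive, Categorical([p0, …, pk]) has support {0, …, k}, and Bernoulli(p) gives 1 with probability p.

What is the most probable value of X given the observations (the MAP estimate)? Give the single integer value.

Enumerate traces; 6 have nonzero weight after conditioning:
  (W=1, Y=1, Z=2, X=0) weight 1/36
  (W=1, Y=1, Z=2, X=2) weight 1/72
  (W=1, Y=2, Z=1, X=0) weight 1/84
  (W=1, Y=2, Z=1, X=2) weight 1/21
  (W=1, Y=3, Z=2, X=0) weight 1/36
  (W=1, Y=3, Z=2, X=2) weight 1/72
Group by X:
  weight(X=0) = 17/252
  weight(X=2) = 19/252
Total weight = 17/252 + 19/252 = 1/7
P(X=0 | obs) = 17/252 / 1/7 = 17/36
P(X=2 | obs) = 19/252 / 1/7 = 19/36
argmax = 2

argmax_v P(X = v | obs) = 2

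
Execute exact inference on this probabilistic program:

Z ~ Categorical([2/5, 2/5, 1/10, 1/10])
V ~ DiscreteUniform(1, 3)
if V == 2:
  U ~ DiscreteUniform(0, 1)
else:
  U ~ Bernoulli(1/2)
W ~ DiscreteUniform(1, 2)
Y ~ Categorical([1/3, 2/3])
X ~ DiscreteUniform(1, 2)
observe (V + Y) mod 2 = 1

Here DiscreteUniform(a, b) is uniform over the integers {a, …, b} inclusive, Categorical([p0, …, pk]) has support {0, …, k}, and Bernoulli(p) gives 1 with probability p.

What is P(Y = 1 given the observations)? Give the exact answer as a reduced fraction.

P(Y = 1 | obs) = 1/2

Enumerate traces; 96 have nonzero weight after conditioning:
  (Z=0, V=1, U=0, W=1, Y=0, X=1) weight 1/180
  (Z=0, V=1, U=0, W=1, Y=0, X=2) weight 1/180
  (Z=0, V=1, U=0, W=2, Y=0, X=1) weight 1/180
  (Z=0, V=1, U=0, W=2, Y=0, X=2) weight 1/180
  (Z=0, V=1, U=1, W=1, Y=0, X=1) weight 1/180
  (Z=0, V=1, U=1, W=1, Y=0, X=2) weight 1/180
  (Z=0, V=1, U=1, W=2, Y=0, X=1) weight 1/180
  (Z=0, V=1, U=1, W=2, Y=0, X=2) weight 1/180
  (Z=0, V=2, U=0, W=1, Y=1, X=1) weight 1/90
  … 87 more
Group by Y:
  weight(Y=0) = 2/9
  weight(Y=1) = 2/9
Total weight = 2/9 + 2/9 = 4/9
P(Y=0 | obs) = 2/9 / 4/9 = 1/2
P(Y=1 | obs) = 2/9 / 4/9 = 1/2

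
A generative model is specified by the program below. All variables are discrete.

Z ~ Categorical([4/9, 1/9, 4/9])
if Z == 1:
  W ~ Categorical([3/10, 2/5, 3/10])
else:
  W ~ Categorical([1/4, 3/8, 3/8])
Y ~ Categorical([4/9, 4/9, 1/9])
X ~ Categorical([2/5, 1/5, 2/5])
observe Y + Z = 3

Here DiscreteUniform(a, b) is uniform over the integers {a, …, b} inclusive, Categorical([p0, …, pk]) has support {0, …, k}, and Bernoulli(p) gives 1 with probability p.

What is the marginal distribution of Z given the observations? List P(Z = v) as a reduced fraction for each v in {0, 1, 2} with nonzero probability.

P(Z=1) = 1/17, P(Z=2) = 16/17

Enumerate traces; 18 have nonzero weight after conditioning:
  (Z=1, W=0, Y=2, X=0) weight 1/675
  (Z=1, W=0, Y=2, X=1) weight 1/1350
  (Z=1, W=0, Y=2, X=2) weight 1/675
  (Z=1, W=1, Y=2, X=0) weight 4/2025
  (Z=1, W=1, Y=2, X=1) weight 2/2025
  (Z=1, W=1, Y=2, X=2) weight 4/2025
  (Z=1, W=2, Y=2, X=0) weight 1/675
  (Z=1, W=2, Y=2, X=1) weight 1/1350
  (Z=2, W=0, Y=1, X=0) weight 8/405
  … 9 more
Group by Z:
  weight(Z=1) = 1/81
  weight(Z=2) = 16/81
Total weight = 1/81 + 16/81 = 17/81
P(Z=1 | obs) = 1/81 / 17/81 = 1/17
P(Z=2 | obs) = 16/81 / 17/81 = 16/17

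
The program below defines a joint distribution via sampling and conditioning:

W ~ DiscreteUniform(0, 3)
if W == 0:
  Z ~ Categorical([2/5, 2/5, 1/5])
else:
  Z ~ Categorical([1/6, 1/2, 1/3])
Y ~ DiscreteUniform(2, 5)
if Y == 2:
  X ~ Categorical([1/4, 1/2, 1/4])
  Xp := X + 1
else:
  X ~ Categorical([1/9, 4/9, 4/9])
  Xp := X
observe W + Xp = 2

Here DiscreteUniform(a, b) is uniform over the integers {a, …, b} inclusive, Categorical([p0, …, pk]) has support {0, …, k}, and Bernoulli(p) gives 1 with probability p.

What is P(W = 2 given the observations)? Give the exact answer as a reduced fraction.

P(W = 2 | obs) = 4/45

Enumerate traces; 33 have nonzero weight after conditioning:
  (W=0, Z=0, Y=2, X=1) weight 1/80
  (W=0, Z=0, Y=3, X=2) weight 1/90
  (W=0, Z=0, Y=4, X=2) weight 1/90
  (W=0, Z=0, Y=5, X=2) weight 1/90
  (W=0, Z=1, Y=2, X=1) weight 1/80
  (W=0, Z=1, Y=3, X=2) weight 1/90
  (W=0, Z=1, Y=4, X=2) weight 1/90
  (W=0, Z=1, Y=5, X=2) weight 1/90
  (W=1, Z=0, Y=2, X=0) weight 1/384
  (W=2, Z=0, Y=3, X=0) weight 1/864
  … 23 more
Group by W:
  weight(W=0) = 11/96
  weight(W=1) = 19/192
  weight(W=2) = 1/48
Total weight = 11/96 + 19/192 + 1/48 = 15/64
P(W=0 | obs) = 11/96 / 15/64 = 22/45
P(W=1 | obs) = 19/192 / 15/64 = 19/45
P(W=2 | obs) = 1/48 / 15/64 = 4/45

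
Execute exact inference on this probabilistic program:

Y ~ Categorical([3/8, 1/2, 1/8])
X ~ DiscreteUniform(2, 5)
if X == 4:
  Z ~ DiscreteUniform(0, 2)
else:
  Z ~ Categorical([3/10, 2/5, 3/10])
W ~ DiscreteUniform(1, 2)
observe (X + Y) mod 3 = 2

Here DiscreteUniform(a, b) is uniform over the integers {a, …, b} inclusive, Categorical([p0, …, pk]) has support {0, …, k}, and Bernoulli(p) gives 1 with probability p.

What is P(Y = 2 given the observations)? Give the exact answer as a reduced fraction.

P(Y = 2 | obs) = 1/11

Enumerate traces; 24 have nonzero weight after conditioning:
  (Y=0, X=2, Z=0, W=1) weight 9/640
  (Y=0, X=2, Z=0, W=2) weight 9/640
  (Y=0, X=2, Z=1, W=1) weight 3/160
  (Y=0, X=2, Z=1, W=2) weight 3/160
  (Y=0, X=2, Z=2, W=1) weight 9/640
  (Y=0, X=2, Z=2, W=2) weight 9/640
  (Y=0, X=5, Z=0, W=1) weight 9/640
  (Y=0, X=5, Z=0, W=2) weight 9/640
  (Y=1, X=4, Z=0, W=1) weight 1/48
  (Y=2, X=3, Z=0, W=1) weight 3/640
  … 14 more
Group by Y:
  weight(Y=0) = 3/16
  weight(Y=1) = 1/8
  weight(Y=2) = 1/32
Total weight = 3/16 + 1/8 + 1/32 = 11/32
P(Y=0 | obs) = 3/16 / 11/32 = 6/11
P(Y=1 | obs) = 1/8 / 11/32 = 4/11
P(Y=2 | obs) = 1/32 / 11/32 = 1/11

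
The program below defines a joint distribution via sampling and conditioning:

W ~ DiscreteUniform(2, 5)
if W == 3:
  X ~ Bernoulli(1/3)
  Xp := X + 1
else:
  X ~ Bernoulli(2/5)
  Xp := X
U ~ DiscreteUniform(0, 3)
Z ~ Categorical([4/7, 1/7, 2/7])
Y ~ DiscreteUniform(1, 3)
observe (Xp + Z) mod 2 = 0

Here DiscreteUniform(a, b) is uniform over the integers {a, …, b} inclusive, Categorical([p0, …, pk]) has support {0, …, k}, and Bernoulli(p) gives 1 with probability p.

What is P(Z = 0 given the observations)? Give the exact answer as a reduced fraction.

P(Z = 0 | obs) = 32/55

Enumerate traces; 144 have nonzero weight after conditioning:
  (W=2, X=0, U=0, Z=0, Y=1) weight 1/140
  (W=2, X=0, U=0, Z=0, Y=2) weight 1/140
  (W=2, X=0, U=0, Z=0, Y=3) weight 1/140
  (W=2, X=0, U=0, Z=2, Y=1) weight 1/280
  (W=2, X=0, U=0, Z=2, Y=2) weight 1/280
  (W=2, X=0, U=0, Z=2, Y=3) weight 1/280
  (W=2, X=0, U=1, Z=0, Y=1) weight 1/140
  (W=2, X=0, U=1, Z=0, Y=2) weight 1/140
  (W=2, X=1, U=0, Z=1, Y=1) weight 1/840
  … 135 more
Group by Z:
  weight(Z=0) = 32/105
  weight(Z=1) = 1/15
  weight(Z=2) = 16/105
Total weight = 32/105 + 1/15 + 16/105 = 11/21
P(Z=0 | obs) = 32/105 / 11/21 = 32/55
P(Z=1 | obs) = 1/15 / 11/21 = 7/55
P(Z=2 | obs) = 16/105 / 11/21 = 16/55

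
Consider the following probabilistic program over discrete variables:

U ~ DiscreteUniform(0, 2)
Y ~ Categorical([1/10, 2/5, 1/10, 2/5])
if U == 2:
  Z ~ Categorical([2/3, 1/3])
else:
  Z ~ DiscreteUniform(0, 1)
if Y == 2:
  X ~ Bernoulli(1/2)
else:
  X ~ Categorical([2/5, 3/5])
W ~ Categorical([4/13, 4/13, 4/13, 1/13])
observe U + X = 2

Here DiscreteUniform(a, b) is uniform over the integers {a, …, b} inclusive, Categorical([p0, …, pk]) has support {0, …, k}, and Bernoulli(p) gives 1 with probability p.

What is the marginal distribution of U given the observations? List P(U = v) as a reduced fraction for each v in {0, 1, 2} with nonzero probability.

P(U=1) = 59/100, P(U=2) = 41/100

Enumerate traces; 64 have nonzero weight after conditioning:
  (U=1, Y=0, Z=0, X=1, W=0) weight 1/325
  (U=1, Y=0, Z=0, X=1, W=1) weight 1/325
  (U=1, Y=0, Z=0, X=1, W=2) weight 1/325
  (U=1, Y=0, Z=0, X=1, W=3) weight 1/1300
  (U=1, Y=0, Z=1, X=1, W=0) weight 1/325
  (U=1, Y=0, Z=1, X=1, W=1) weight 1/325
  (U=1, Y=0, Z=1, X=1, W=2) weight 1/325
  (U=1, Y=0, Z=1, X=1, W=3) weight 1/1300
  (U=2, Y=0, Z=0, X=0, W=0) weight 8/2925
  … 55 more
Group by U:
  weight(U=1) = 59/300
  weight(U=2) = 41/300
Total weight = 59/300 + 41/300 = 1/3
P(U=1 | obs) = 59/300 / 1/3 = 59/100
P(U=2 | obs) = 41/300 / 1/3 = 41/100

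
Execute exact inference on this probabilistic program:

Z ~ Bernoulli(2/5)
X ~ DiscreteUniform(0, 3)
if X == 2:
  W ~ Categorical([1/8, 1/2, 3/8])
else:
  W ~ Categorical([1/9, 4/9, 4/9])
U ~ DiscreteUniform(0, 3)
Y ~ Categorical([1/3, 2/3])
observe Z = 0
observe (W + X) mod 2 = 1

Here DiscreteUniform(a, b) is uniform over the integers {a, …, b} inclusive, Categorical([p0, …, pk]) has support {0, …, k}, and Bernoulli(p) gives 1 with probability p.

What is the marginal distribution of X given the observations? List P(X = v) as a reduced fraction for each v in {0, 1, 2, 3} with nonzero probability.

P(X=0) = 8/37, P(X=1) = 10/37, P(X=2) = 9/37, P(X=3) = 10/37

Enumerate traces; 48 have nonzero weight after conditioning:
  (Z=0, X=0, W=1, U=0, Y=0) weight 1/180
  (Z=0, X=0, W=1, U=0, Y=1) weight 1/90
  (Z=0, X=0, W=1, U=1, Y=0) weight 1/180
  (Z=0, X=0, W=1, U=1, Y=1) weight 1/90
  (Z=0, X=0, W=1, U=2, Y=0) weight 1/180
  (Z=0, X=0, W=1, U=2, Y=1) weight 1/90
  (Z=0, X=0, W=1, U=3, Y=0) weight 1/180
  (Z=0, X=0, W=1, U=3, Y=1) weight 1/90
  (Z=0, X=1, W=0, U=0, Y=0) weight 1/720
  (Z=0, X=2, W=1, U=0, Y=0) weight 1/160
  … 38 more
Group by X:
  weight(X=0) = 1/15
  weight(X=1) = 1/12
  weight(X=2) = 3/40
  weight(X=3) = 1/12
Total weight = 1/15 + 1/12 + 3/40 + 1/12 = 37/120
P(X=0 | obs) = 1/15 / 37/120 = 8/37
P(X=1 | obs) = 1/12 / 37/120 = 10/37
P(X=2 | obs) = 3/40 / 37/120 = 9/37
P(X=3 | obs) = 1/12 / 37/120 = 10/37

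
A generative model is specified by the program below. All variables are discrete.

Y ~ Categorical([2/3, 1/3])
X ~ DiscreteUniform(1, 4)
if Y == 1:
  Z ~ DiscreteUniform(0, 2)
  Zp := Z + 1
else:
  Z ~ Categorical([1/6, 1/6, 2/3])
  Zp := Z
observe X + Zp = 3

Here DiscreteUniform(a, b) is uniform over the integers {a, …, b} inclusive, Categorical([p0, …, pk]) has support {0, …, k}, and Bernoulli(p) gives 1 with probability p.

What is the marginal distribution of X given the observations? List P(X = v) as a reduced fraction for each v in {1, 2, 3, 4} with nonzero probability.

P(X=1) = 5/8, P(X=2) = 1/4, P(X=3) = 1/8

Enumerate traces; 5 have nonzero weight after conditioning:
  (Y=0, X=1, Z=2) weight 1/9
  (Y=0, X=2, Z=1) weight 1/36
  (Y=0, X=3, Z=0) weight 1/36
  (Y=1, X=1, Z=1) weight 1/36
  (Y=1, X=2, Z=0) weight 1/36
Group by X:
  weight(X=1) = 5/36
  weight(X=2) = 1/18
  weight(X=3) = 1/36
Total weight = 5/36 + 1/18 + 1/36 = 2/9
P(X=1 | obs) = 5/36 / 2/9 = 5/8
P(X=2 | obs) = 1/18 / 2/9 = 1/4
P(X=3 | obs) = 1/36 / 2/9 = 1/8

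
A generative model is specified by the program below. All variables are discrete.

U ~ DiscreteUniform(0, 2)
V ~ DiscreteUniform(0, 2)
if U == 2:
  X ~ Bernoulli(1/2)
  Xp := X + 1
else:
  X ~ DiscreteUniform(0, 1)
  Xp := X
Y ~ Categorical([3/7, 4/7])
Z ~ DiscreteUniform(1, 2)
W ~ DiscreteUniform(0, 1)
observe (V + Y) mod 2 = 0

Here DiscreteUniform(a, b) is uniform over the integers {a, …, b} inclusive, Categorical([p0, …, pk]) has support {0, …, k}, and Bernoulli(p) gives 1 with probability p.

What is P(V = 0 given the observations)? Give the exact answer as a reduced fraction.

P(V = 0 | obs) = 3/10

Enumerate traces; 72 have nonzero weight after conditioning:
  (U=0, V=0, X=0, Y=0, Z=1, W=0) weight 1/168
  (U=0, V=0, X=0, Y=0, Z=1, W=1) weight 1/168
  (U=0, V=0, X=0, Y=0, Z=2, W=0) weight 1/168
  (U=0, V=0, X=0, Y=0, Z=2, W=1) weight 1/168
  (U=0, V=0, X=1, Y=0, Z=1, W=0) weight 1/168
  (U=0, V=0, X=1, Y=0, Z=1, W=1) weight 1/168
  (U=0, V=0, X=1, Y=0, Z=2, W=0) weight 1/168
  (U=0, V=0, X=1, Y=0, Z=2, W=1) weight 1/168
  (U=0, V=1, X=0, Y=1, Z=1, W=0) weight 1/126
  (U=0, V=2, X=0, Y=0, Z=1, W=0) weight 1/168
  … 62 more
Group by V:
  weight(V=0) = 1/7
  weight(V=1) = 4/21
  weight(V=2) = 1/7
Total weight = 1/7 + 4/21 + 1/7 = 10/21
P(V=0 | obs) = 1/7 / 10/21 = 3/10
P(V=1 | obs) = 4/21 / 10/21 = 2/5
P(V=2 | obs) = 1/7 / 10/21 = 3/10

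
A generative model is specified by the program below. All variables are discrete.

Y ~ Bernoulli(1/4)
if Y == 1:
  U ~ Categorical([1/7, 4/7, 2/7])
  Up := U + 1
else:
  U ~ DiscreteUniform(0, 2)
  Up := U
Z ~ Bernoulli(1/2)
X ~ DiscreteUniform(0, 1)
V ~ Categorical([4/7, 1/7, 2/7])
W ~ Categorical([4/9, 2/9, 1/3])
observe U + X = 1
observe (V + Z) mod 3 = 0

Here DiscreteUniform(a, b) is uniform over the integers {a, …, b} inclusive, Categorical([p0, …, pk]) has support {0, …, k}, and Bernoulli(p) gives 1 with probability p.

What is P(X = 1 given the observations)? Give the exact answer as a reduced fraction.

P(X = 1 | obs) = 8/19

Enumerate traces; 24 have nonzero weight after conditioning:
  (Y=0, U=0, Z=0, X=1, V=0, W=0) weight 1/63
  (Y=0, U=0, Z=0, X=1, V=0, W=1) weight 1/126
  (Y=0, U=0, Z=0, X=1, V=0, W=2) weight 1/84
  (Y=0, U=0, Z=1, X=1, V=2, W=0) weight 1/126
  (Y=0, U=0, Z=1, X=1, V=2, W=1) weight 1/252
  (Y=0, U=0, Z=1, X=1, V=2, W=2) weight 1/168
  (Y=0, U=1, Z=0, X=0, V=0, W=0) weight 1/63
  (Y=0, U=1, Z=0, X=0, V=0, W=1) weight 1/126
  … 16 more
Group by X:
  weight(X=0) = 33/392
  weight(X=1) = 3/49
Total weight = 33/392 + 3/49 = 57/392
P(X=0 | obs) = 33/392 / 57/392 = 11/19
P(X=1 | obs) = 3/49 / 57/392 = 8/19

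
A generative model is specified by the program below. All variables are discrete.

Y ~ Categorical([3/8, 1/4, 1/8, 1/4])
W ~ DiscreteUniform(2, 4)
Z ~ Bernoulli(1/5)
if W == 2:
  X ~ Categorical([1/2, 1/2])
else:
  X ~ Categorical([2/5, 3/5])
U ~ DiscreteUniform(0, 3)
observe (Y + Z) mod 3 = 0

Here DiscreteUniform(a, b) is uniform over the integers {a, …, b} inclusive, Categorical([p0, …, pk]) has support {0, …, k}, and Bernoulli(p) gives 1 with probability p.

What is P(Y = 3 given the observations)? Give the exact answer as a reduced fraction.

Enumerate traces; 72 have nonzero weight after conditioning:
  (Y=0, W=2, Z=0, X=0, U=0) weight 1/80
  (Y=0, W=2, Z=0, X=0, U=1) weight 1/80
  (Y=0, W=2, Z=0, X=0, U=2) weight 1/80
  (Y=0, W=2, Z=0, X=0, U=3) weight 1/80
  (Y=0, W=2, Z=0, X=1, U=0) weight 1/80
  (Y=0, W=2, Z=0, X=1, U=1) weight 1/80
  (Y=0, W=2, Z=0, X=1, U=2) weight 1/80
  (Y=0, W=2, Z=0, X=1, U=3) weight 1/80
  (Y=2, W=2, Z=1, X=0, U=0) weight 1/960
  (Y=3, W=2, Z=0, X=0, U=0) weight 1/120
  … 62 more
Group by Y:
  weight(Y=0) = 3/10
  weight(Y=2) = 1/40
  weight(Y=3) = 1/5
Total weight = 3/10 + 1/40 + 1/5 = 21/40
P(Y=0 | obs) = 3/10 / 21/40 = 4/7
P(Y=2 | obs) = 1/40 / 21/40 = 1/21
P(Y=3 | obs) = 1/5 / 21/40 = 8/21

P(Y = 3 | obs) = 8/21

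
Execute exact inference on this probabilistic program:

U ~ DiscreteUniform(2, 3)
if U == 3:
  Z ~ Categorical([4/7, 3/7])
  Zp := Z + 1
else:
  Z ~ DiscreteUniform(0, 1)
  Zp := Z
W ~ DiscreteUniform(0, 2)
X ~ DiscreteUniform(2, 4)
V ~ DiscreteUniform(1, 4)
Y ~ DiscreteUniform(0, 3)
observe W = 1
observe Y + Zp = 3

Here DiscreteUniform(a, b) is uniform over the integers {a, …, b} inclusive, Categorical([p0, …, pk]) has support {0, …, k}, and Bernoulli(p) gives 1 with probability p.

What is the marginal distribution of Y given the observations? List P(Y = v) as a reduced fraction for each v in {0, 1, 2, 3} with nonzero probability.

P(Y=1) = 3/14, P(Y=2) = 15/28, P(Y=3) = 1/4

Enumerate traces; 48 have nonzero weight after conditioning:
  (U=2, Z=0, W=1, X=2, V=1, Y=3) weight 1/576
  (U=2, Z=0, W=1, X=2, V=2, Y=3) weight 1/576
  (U=2, Z=0, W=1, X=2, V=3, Y=3) weight 1/576
  (U=2, Z=0, W=1, X=2, V=4, Y=3) weight 1/576
  (U=2, Z=0, W=1, X=3, V=1, Y=3) weight 1/576
  (U=2, Z=0, W=1, X=3, V=2, Y=3) weight 1/576
  (U=2, Z=0, W=1, X=3, V=3, Y=3) weight 1/576
  (U=2, Z=0, W=1, X=3, V=4, Y=3) weight 1/576
  (U=2, Z=1, W=1, X=2, V=1, Y=2) weight 1/576
  (U=3, Z=1, W=1, X=2, V=1, Y=1) weight 1/672
  … 38 more
Group by Y:
  weight(Y=1) = 1/56
  weight(Y=2) = 5/112
  weight(Y=3) = 1/48
Total weight = 1/56 + 5/112 + 1/48 = 1/12
P(Y=1 | obs) = 1/56 / 1/12 = 3/14
P(Y=2 | obs) = 5/112 / 1/12 = 15/28
P(Y=3 | obs) = 1/48 / 1/12 = 1/4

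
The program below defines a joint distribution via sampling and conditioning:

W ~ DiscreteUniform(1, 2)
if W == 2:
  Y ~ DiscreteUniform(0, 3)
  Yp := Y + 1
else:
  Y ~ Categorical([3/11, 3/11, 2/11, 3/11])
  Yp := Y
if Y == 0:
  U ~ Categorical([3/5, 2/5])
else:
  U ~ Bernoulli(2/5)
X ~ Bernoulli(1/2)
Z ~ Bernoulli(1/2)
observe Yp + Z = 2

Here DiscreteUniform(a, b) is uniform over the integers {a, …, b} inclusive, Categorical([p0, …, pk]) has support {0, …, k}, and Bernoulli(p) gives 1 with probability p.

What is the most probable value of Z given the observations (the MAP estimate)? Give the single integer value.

Enumerate traces; 16 have nonzero weight after conditioning:
  (W=1, Y=1, U=0, X=0, Z=1) weight 9/440
  (W=1, Y=1, U=0, X=1, Z=1) weight 9/440
  (W=1, Y=1, U=1, X=0, Z=1) weight 3/220
  (W=1, Y=1, U=1, X=1, Z=1) weight 3/220
  (W=1, Y=2, U=0, X=0, Z=0) weight 3/220
  (W=1, Y=2, U=0, X=1, Z=0) weight 3/220
  (W=1, Y=2, U=1, X=0, Z=0) weight 1/110
  (W=1, Y=2, U=1, X=1, Z=0) weight 1/110
  … 8 more
Group by Z:
  weight(Z=0) = 19/176
  weight(Z=1) = 23/176
Total weight = 19/176 + 23/176 = 21/88
P(Z=0 | obs) = 19/176 / 21/88 = 19/42
P(Z=1 | obs) = 23/176 / 21/88 = 23/42
argmax = 1

argmax_v P(Z = v | obs) = 1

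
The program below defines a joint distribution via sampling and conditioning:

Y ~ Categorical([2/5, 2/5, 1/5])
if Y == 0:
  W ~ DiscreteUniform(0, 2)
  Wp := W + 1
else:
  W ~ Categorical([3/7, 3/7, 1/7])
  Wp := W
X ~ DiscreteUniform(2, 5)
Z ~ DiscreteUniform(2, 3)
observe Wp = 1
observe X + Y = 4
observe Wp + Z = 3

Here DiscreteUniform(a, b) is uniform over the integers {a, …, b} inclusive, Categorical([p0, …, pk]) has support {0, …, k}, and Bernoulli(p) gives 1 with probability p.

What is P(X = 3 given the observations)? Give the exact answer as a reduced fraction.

P(X = 3 | obs) = 18/41

Enumerate traces; 3 have nonzero weight after conditioning:
  (Y=0, W=0, X=4, Z=2) weight 1/60
  (Y=1, W=1, X=3, Z=2) weight 3/140
  (Y=2, W=1, X=2, Z=2) weight 3/280
Group by X:
  weight(X=2) = 3/280
  weight(X=3) = 3/140
  weight(X=4) = 1/60
Total weight = 3/280 + 3/140 + 1/60 = 41/840
P(X=2 | obs) = 3/280 / 41/840 = 9/41
P(X=3 | obs) = 3/140 / 41/840 = 18/41
P(X=4 | obs) = 1/60 / 41/840 = 14/41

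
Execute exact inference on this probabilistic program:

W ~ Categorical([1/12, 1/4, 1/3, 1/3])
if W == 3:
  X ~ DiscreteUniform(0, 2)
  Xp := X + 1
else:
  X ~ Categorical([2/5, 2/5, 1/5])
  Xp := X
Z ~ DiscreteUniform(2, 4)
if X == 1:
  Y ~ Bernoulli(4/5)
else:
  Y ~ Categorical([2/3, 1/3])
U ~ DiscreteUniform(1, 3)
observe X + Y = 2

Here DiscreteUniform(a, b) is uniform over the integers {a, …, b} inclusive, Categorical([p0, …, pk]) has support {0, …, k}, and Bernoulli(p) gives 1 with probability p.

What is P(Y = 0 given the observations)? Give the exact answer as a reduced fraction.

P(Y = 0 | obs) = 55/157

Enumerate traces; 72 have nonzero weight after conditioning:
  (W=0, X=1, Z=2, Y=1, U=1) weight 2/675
  (W=0, X=1, Z=2, Y=1, U=2) weight 2/675
  (W=0, X=1, Z=2, Y=1, U=3) weight 2/675
  (W=0, X=1, Z=3, Y=1, U=1) weight 2/675
  (W=0, X=1, Z=3, Y=1, U=2) weight 2/675
  (W=0, X=1, Z=3, Y=1, U=3) weight 2/675
  (W=0, X=1, Z=4, Y=1, U=1) weight 2/675
  (W=0, X=1, Z=4, Y=1, U=2) weight 2/675
  (W=0, X=2, Z=2, Y=0, U=1) weight 1/810
  … 63 more
Group by Y:
  weight(Y=0) = 22/135
  weight(Y=1) = 68/225
Total weight = 22/135 + 68/225 = 314/675
P(Y=0 | obs) = 22/135 / 314/675 = 55/157
P(Y=1 | obs) = 68/225 / 314/675 = 102/157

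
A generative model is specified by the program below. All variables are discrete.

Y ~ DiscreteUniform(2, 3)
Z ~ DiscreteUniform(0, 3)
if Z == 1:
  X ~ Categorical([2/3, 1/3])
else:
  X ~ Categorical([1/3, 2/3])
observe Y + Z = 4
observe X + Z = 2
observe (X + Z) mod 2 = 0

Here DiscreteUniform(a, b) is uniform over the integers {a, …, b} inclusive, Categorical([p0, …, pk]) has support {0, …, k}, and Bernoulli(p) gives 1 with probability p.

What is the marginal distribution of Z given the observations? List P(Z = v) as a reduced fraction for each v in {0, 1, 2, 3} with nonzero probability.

P(Z=1) = 1/2, P(Z=2) = 1/2

Enumerate traces; 2 have nonzero weight after conditioning:
  (Y=2, Z=2, X=0) weight 1/24
  (Y=3, Z=1, X=1) weight 1/24
Group by Z:
  weight(Z=1) = 1/24
  weight(Z=2) = 1/24
Total weight = 1/24 + 1/24 = 1/12
P(Z=1 | obs) = 1/24 / 1/12 = 1/2
P(Z=2 | obs) = 1/24 / 1/12 = 1/2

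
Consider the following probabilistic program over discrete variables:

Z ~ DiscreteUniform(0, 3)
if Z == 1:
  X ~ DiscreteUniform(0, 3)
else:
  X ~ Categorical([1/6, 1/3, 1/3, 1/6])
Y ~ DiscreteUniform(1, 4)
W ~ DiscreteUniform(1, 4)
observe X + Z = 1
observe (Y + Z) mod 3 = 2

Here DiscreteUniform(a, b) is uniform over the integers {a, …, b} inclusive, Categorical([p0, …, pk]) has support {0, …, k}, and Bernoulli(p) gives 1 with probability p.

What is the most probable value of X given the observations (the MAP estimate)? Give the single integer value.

argmax_v P(X = v | obs) = 0

Enumerate traces; 12 have nonzero weight after conditioning:
  (Z=0, X=1, Y=2, W=1) weight 1/192
  (Z=0, X=1, Y=2, W=2) weight 1/192
  (Z=0, X=1, Y=2, W=3) weight 1/192
  (Z=0, X=1, Y=2, W=4) weight 1/192
  (Z=1, X=0, Y=1, W=1) weight 1/256
  (Z=1, X=0, Y=1, W=2) weight 1/256
  (Z=1, X=0, Y=1, W=3) weight 1/256
  (Z=1, X=0, Y=1, W=4) weight 1/256
  … 4 more
Group by X:
  weight(X=0) = 1/32
  weight(X=1) = 1/48
Total weight = 1/32 + 1/48 = 5/96
P(X=0 | obs) = 1/32 / 5/96 = 3/5
P(X=1 | obs) = 1/48 / 5/96 = 2/5
argmax = 0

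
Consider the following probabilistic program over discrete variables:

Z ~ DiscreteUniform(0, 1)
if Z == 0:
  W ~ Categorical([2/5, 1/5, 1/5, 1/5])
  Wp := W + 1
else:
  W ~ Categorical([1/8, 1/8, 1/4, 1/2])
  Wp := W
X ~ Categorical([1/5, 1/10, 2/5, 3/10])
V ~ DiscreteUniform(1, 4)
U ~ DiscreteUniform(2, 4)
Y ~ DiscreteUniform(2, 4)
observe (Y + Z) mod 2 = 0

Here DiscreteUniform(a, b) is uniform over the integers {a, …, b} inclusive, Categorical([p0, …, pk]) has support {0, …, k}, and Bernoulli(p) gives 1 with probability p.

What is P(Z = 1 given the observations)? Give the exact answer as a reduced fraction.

Enumerate traces; 576 have nonzero weight after conditioning:
  (Z=0, W=0, X=0, V=1, U=2, Y=2) weight 1/900
  (Z=0, W=0, X=0, V=1, U=2, Y=4) weight 1/900
  (Z=0, W=0, X=0, V=1, U=3, Y=2) weight 1/900
  (Z=0, W=0, X=0, V=1, U=3, Y=4) weight 1/900
  (Z=0, W=0, X=0, V=1, U=4, Y=2) weight 1/900
  (Z=0, W=0, X=0, V=1, U=4, Y=4) weight 1/900
  (Z=0, W=0, X=0, V=2, U=2, Y=2) weight 1/900
  (Z=0, W=0, X=0, V=2, U=2, Y=4) weight 1/900
  (Z=1, W=0, X=0, V=1, U=2, Y=3) weight 1/2880
  … 567 more
Group by Z:
  weight(Z=0) = 1/3
  weight(Z=1) = 1/6
Total weight = 1/3 + 1/6 = 1/2
P(Z=0 | obs) = 1/3 / 1/2 = 2/3
P(Z=1 | obs) = 1/6 / 1/2 = 1/3

P(Z = 1 | obs) = 1/3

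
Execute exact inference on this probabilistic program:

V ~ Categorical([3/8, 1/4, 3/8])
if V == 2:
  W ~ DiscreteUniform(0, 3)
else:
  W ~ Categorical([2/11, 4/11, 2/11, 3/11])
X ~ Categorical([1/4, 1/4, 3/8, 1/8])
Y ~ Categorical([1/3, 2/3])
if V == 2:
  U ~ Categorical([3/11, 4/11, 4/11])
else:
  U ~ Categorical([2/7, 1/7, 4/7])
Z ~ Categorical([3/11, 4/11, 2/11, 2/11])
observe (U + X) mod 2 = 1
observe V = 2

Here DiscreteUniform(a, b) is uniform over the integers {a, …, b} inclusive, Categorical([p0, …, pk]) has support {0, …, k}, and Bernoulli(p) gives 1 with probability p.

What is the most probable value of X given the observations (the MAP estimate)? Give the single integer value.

argmax_v P(X = v | obs) = 1

Enumerate traces; 192 have nonzero weight after conditioning:
  (V=2, W=0, X=0, Y=0, U=1, Z=0) weight 3/3872
  (V=2, W=0, X=0, Y=0, U=1, Z=1) weight 1/968
  (V=2, W=0, X=0, Y=0, U=1, Z=2) weight 1/1936
  (V=2, W=0, X=0, Y=0, U=1, Z=3) weight 1/1936
  (V=2, W=0, X=0, Y=1, U=1, Z=0) weight 3/1936
  (V=2, W=0, X=0, Y=1, U=1, Z=1) weight 1/484
  (V=2, W=0, X=0, Y=1, U=1, Z=2) weight 1/968
  (V=2, W=0, X=0, Y=1, U=1, Z=3) weight 1/968
  (V=2, W=0, X=1, Y=0, U=0, Z=0) weight 9/15488
  (V=2, W=0, X=2, Y=0, U=1, Z=0) weight 9/7744
  … 182 more
Group by X:
  weight(X=0) = 3/88
  weight(X=1) = 21/352
  weight(X=2) = 9/176
  weight(X=3) = 21/704
Total weight = 3/88 + 21/352 + 9/176 + 21/704 = 123/704
P(X=0 | obs) = 3/88 / 123/704 = 8/41
P(X=1 | obs) = 21/352 / 123/704 = 14/41
P(X=2 | obs) = 9/176 / 123/704 = 12/41
P(X=3 | obs) = 21/704 / 123/704 = 7/41
argmax = 1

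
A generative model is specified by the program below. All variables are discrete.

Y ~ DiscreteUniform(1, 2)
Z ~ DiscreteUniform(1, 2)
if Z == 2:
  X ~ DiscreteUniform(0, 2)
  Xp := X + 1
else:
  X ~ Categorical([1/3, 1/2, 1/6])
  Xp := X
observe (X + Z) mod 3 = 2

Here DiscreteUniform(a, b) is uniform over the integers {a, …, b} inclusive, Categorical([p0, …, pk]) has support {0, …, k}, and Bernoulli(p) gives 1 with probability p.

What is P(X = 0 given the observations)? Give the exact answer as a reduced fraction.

Enumerate traces; 4 have nonzero weight after conditioning:
  (Y=1, Z=1, X=1) weight 1/8
  (Y=1, Z=2, X=0) weight 1/12
  (Y=2, Z=1, X=1) weight 1/8
  (Y=2, Z=2, X=0) weight 1/12
Group by X:
  weight(X=0) = 1/6
  weight(X=1) = 1/4
Total weight = 1/6 + 1/4 = 5/12
P(X=0 | obs) = 1/6 / 5/12 = 2/5
P(X=1 | obs) = 1/4 / 5/12 = 3/5

P(X = 0 | obs) = 2/5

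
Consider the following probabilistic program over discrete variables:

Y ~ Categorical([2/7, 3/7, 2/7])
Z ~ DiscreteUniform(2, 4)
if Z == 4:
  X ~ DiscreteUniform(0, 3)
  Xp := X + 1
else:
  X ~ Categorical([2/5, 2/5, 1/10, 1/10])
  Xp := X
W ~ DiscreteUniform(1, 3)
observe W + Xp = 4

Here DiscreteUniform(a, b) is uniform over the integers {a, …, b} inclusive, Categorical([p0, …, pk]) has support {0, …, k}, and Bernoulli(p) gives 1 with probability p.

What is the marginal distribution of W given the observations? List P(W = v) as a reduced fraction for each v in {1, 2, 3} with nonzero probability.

Enumerate traces; 27 have nonzero weight after conditioning:
  (Y=0, Z=2, X=1, W=3) weight 4/315
  (Y=0, Z=2, X=2, W=2) weight 1/315
  (Y=0, Z=2, X=3, W=1) weight 1/315
  (Y=0, Z=3, X=1, W=3) weight 4/315
  (Y=0, Z=3, X=2, W=2) weight 1/315
  (Y=0, Z=3, X=3, W=1) weight 1/315
  (Y=0, Z=4, X=0, W=3) weight 1/126
  (Y=0, Z=4, X=1, W=2) weight 1/126
  … 19 more
Group by W:
  weight(W=1) = 1/20
  weight(W=2) = 1/20
  weight(W=3) = 7/60
Total weight = 1/20 + 1/20 + 7/60 = 13/60
P(W=1 | obs) = 1/20 / 13/60 = 3/13
P(W=2 | obs) = 1/20 / 13/60 = 3/13
P(W=3 | obs) = 7/60 / 13/60 = 7/13

P(W=1) = 3/13, P(W=2) = 3/13, P(W=3) = 7/13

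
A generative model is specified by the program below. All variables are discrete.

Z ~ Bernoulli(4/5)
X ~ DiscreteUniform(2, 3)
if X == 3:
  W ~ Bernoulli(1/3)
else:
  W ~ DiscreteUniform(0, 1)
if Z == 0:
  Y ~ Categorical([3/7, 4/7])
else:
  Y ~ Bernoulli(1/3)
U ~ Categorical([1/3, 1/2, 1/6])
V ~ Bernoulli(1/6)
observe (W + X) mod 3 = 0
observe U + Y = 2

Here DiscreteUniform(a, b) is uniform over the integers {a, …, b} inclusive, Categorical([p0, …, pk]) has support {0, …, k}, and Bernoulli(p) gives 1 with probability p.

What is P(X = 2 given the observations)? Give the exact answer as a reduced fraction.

P(X = 2 | obs) = 3/7

Enumerate traces; 16 have nonzero weight after conditioning:
  (Z=0, X=2, W=1, Y=0, U=2, V=0) weight 1/336
  (Z=0, X=2, W=1, Y=0, U=2, V=1) weight 1/1680
  (Z=0, X=2, W=1, Y=1, U=1, V=0) weight 1/84
  (Z=0, X=2, W=1, Y=1, U=1, V=1) weight 1/420
  (Z=0, X=3, W=0, Y=0, U=2, V=0) weight 1/252
  (Z=0, X=3, W=0, Y=0, U=2, V=1) weight 1/1260
  (Z=0, X=3, W=0, Y=1, U=1, V=0) weight 1/63
  (Z=0, X=3, W=0, Y=1, U=1, V=1) weight 1/315
  … 8 more
Group by X:
  weight(X=2) = 37/504
  weight(X=3) = 37/378
Total weight = 37/504 + 37/378 = 37/216
P(X=2 | obs) = 37/504 / 37/216 = 3/7
P(X=3 | obs) = 37/378 / 37/216 = 4/7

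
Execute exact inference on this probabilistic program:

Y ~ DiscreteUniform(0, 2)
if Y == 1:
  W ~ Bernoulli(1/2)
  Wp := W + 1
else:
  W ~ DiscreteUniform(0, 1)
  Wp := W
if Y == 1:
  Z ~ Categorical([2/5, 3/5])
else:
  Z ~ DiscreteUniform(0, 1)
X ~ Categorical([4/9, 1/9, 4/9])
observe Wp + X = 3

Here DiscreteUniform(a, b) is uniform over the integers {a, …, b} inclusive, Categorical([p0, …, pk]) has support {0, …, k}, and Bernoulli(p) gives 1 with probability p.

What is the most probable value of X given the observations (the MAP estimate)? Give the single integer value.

argmax_v P(X = v | obs) = 2

Enumerate traces; 8 have nonzero weight after conditioning:
  (Y=0, W=1, Z=0, X=2) weight 1/27
  (Y=0, W=1, Z=1, X=2) weight 1/27
  (Y=1, W=0, Z=0, X=2) weight 4/135
  (Y=1, W=0, Z=1, X=2) weight 2/45
  (Y=1, W=1, Z=0, X=1) weight 1/135
  (Y=1, W=1, Z=1, X=1) weight 1/90
  (Y=2, W=1, Z=0, X=2) weight 1/27
  (Y=2, W=1, Z=1, X=2) weight 1/27
Group by X:
  weight(X=1) = 1/54
  weight(X=2) = 2/9
Total weight = 1/54 + 2/9 = 13/54
P(X=1 | obs) = 1/54 / 13/54 = 1/13
P(X=2 | obs) = 2/9 / 13/54 = 12/13
argmax = 2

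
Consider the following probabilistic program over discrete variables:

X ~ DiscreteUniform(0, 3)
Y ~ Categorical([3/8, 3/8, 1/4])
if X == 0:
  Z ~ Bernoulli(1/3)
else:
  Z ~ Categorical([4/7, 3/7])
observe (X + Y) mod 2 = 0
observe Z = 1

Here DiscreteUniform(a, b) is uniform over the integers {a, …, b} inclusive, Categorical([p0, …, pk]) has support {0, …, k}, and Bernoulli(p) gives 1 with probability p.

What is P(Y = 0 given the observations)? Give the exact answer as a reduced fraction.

Enumerate traces; 6 have nonzero weight after conditioning:
  (X=0, Y=0, Z=1) weight 1/32
  (X=0, Y=2, Z=1) weight 1/48
  (X=1, Y=1, Z=1) weight 9/224
  (X=2, Y=0, Z=1) weight 9/224
  (X=2, Y=2, Z=1) weight 3/112
  (X=3, Y=1, Z=1) weight 9/224
Group by Y:
  weight(Y=0) = 1/14
  weight(Y=1) = 9/112
  weight(Y=2) = 1/21
Total weight = 1/14 + 9/112 + 1/21 = 67/336
P(Y=0 | obs) = 1/14 / 67/336 = 24/67
P(Y=1 | obs) = 9/112 / 67/336 = 27/67
P(Y=2 | obs) = 1/21 / 67/336 = 16/67

P(Y = 0 | obs) = 24/67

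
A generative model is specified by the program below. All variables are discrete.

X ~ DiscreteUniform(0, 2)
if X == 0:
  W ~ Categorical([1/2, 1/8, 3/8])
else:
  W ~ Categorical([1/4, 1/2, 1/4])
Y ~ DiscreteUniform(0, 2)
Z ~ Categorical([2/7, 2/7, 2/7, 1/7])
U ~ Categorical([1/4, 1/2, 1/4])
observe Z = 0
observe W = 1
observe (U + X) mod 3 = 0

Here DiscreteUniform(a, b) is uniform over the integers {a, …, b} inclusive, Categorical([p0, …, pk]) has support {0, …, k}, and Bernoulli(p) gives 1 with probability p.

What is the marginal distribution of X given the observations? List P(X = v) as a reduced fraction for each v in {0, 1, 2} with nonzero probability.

P(X=0) = 1/13, P(X=1) = 4/13, P(X=2) = 8/13

Enumerate traces; 9 have nonzero weight after conditioning:
  (X=0, W=1, Y=0, Z=0, U=0) weight 1/1008
  (X=0, W=1, Y=1, Z=0, U=0) weight 1/1008
  (X=0, W=1, Y=2, Z=0, U=0) weight 1/1008
  (X=1, W=1, Y=0, Z=0, U=2) weight 1/252
  (X=1, W=1, Y=1, Z=0, U=2) weight 1/252
  (X=1, W=1, Y=2, Z=0, U=2) weight 1/252
  (X=2, W=1, Y=0, Z=0, U=1) weight 1/126
  (X=2, W=1, Y=1, Z=0, U=1) weight 1/126
  … 1 more
Group by X:
  weight(X=0) = 1/336
  weight(X=1) = 1/84
  weight(X=2) = 1/42
Total weight = 1/336 + 1/84 + 1/42 = 13/336
P(X=0 | obs) = 1/336 / 13/336 = 1/13
P(X=1 | obs) = 1/84 / 13/336 = 4/13
P(X=2 | obs) = 1/42 / 13/336 = 8/13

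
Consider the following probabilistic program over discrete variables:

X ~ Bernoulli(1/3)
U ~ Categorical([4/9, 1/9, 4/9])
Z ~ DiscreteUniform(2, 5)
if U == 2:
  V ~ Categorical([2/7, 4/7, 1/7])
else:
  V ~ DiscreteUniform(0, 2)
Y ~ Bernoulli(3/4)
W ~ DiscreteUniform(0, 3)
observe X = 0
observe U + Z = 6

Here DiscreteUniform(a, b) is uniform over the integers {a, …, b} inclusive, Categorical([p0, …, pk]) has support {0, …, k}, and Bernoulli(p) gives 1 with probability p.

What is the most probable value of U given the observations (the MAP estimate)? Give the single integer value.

Enumerate traces; 48 have nonzero weight after conditioning:
  (X=0, U=1, Z=5, V=0, Y=0, W=0) weight 1/2592
  (X=0, U=1, Z=5, V=0, Y=0, W=1) weight 1/2592
  (X=0, U=1, Z=5, V=0, Y=0, W=2) weight 1/2592
  (X=0, U=1, Z=5, V=0, Y=0, W=3) weight 1/2592
  (X=0, U=1, Z=5, V=0, Y=1, W=0) weight 1/864
  (X=0, U=1, Z=5, V=0, Y=1, W=1) weight 1/864
  (X=0, U=1, Z=5, V=0, Y=1, W=2) weight 1/864
  (X=0, U=1, Z=5, V=0, Y=1, W=3) weight 1/864
  (X=0, U=2, Z=4, V=0, Y=0, W=0) weight 1/756
  … 39 more
Group by U:
  weight(U=1) = 1/54
  weight(U=2) = 2/27
Total weight = 1/54 + 2/27 = 5/54
P(U=1 | obs) = 1/54 / 5/54 = 1/5
P(U=2 | obs) = 2/27 / 5/54 = 4/5
argmax = 2

argmax_v P(U = v | obs) = 2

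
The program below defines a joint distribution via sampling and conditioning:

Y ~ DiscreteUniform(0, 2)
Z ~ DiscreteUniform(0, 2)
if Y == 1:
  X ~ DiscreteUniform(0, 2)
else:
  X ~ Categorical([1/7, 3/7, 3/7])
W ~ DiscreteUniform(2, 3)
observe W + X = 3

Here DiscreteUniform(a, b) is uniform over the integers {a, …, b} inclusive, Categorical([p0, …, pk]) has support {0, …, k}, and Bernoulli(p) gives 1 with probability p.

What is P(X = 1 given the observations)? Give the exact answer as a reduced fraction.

Enumerate traces; 18 have nonzero weight after conditioning:
  (Y=0, Z=0, X=0, W=3) weight 1/126
  (Y=0, Z=0, X=1, W=2) weight 1/42
  (Y=0, Z=1, X=0, W=3) weight 1/126
  (Y=0, Z=1, X=1, W=2) weight 1/42
  (Y=0, Z=2, X=0, W=3) weight 1/126
  (Y=0, Z=2, X=1, W=2) weight 1/42
  (Y=1, Z=0, X=0, W=3) weight 1/54
  (Y=1, Z=0, X=1, W=2) weight 1/54
  … 10 more
Group by X:
  weight(X=0) = 13/126
  weight(X=1) = 25/126
Total weight = 13/126 + 25/126 = 19/63
P(X=0 | obs) = 13/126 / 19/63 = 13/38
P(X=1 | obs) = 25/126 / 19/63 = 25/38

P(X = 1 | obs) = 25/38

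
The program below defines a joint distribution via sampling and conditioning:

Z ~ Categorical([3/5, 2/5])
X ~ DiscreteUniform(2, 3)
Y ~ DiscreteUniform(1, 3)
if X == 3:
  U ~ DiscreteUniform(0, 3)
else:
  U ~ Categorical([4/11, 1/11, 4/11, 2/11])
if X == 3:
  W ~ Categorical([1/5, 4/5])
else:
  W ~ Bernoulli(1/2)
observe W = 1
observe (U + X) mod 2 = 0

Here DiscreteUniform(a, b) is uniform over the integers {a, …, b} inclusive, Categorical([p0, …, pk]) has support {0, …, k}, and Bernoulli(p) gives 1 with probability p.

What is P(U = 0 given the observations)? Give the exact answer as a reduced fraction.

Enumerate traces; 24 have nonzero weight after conditioning:
  (Z=0, X=2, Y=1, U=0, W=1) weight 1/55
  (Z=0, X=2, Y=1, U=2, W=1) weight 1/55
  (Z=0, X=2, Y=2, U=0, W=1) weight 1/55
  (Z=0, X=2, Y=2, U=2, W=1) weight 1/55
  (Z=0, X=2, Y=3, U=0, W=1) weight 1/55
  (Z=0, X=2, Y=3, U=2, W=1) weight 1/55
  (Z=0, X=3, Y=1, U=1, W=1) weight 1/50
  (Z=0, X=3, Y=1, U=3, W=1) weight 1/50
  … 16 more
Group by U:
  weight(U=0) = 1/11
  weight(U=1) = 1/10
  weight(U=2) = 1/11
  weight(U=3) = 1/10
Total weight = 1/11 + 1/10 + 1/11 + 1/10 = 21/55
P(U=0 | obs) = 1/11 / 21/55 = 5/21
P(U=1 | obs) = 1/10 / 21/55 = 11/42
P(U=2 | obs) = 1/11 / 21/55 = 5/21
P(U=3 | obs) = 1/10 / 21/55 = 11/42

P(U = 0 | obs) = 5/21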